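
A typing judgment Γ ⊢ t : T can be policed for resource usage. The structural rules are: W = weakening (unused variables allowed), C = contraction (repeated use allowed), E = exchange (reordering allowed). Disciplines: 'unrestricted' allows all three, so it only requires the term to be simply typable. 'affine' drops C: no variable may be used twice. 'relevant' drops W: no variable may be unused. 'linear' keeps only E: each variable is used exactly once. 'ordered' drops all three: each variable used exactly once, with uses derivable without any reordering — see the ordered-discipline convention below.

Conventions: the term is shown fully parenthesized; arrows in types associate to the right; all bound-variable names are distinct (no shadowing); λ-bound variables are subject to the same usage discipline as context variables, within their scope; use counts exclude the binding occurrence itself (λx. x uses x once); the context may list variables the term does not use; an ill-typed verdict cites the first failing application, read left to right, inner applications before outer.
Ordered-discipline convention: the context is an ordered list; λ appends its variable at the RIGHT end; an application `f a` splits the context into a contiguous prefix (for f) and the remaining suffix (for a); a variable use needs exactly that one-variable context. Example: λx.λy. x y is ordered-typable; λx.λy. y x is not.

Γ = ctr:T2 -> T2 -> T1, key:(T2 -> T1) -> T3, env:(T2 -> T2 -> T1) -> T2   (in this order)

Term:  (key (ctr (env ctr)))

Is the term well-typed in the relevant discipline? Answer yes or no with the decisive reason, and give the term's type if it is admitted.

yes — ctr, key, env: all used, weakening unneeded; term : T3
use counts: ctr: 2; key: 1; env: 1
uses in reading order: key, ctr, env, ctr
typing: well-typed at T3
across the five disciplines: ordered ✗, linear ✗, affine ✗, relevant ✓, unrestricted ✓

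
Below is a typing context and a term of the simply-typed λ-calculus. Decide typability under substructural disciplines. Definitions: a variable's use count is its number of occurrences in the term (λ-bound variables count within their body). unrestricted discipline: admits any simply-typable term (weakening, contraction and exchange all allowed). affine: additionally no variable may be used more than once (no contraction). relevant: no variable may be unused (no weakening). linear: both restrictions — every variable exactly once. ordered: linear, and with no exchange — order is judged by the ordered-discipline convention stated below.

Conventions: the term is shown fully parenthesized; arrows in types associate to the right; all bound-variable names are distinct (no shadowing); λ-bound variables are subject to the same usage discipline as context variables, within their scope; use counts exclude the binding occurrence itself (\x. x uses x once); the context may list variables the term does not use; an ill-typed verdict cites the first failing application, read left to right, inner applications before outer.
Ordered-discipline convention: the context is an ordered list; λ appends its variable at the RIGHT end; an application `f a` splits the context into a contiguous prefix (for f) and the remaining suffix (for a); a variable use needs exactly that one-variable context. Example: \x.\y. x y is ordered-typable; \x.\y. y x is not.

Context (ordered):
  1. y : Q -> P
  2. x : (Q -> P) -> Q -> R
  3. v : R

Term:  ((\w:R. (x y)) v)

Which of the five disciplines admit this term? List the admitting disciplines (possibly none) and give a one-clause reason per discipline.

admitting disciplines: affine, unrestricted
usage: y: 1×, x: 1×, v: 1×, w (λ-bound): 0×
order of uses: x, y, v
typing: the term checks, with type Q -> R
ordered: ✗ — w never used (weakening)
linear: ✗ — w never used (weakening)
affine: ✓ — no duplicate uses among y, x, v, w
relevant: ✗ — w never used (weakening)
unrestricted: ✓ — simply typable at Q -> R; W, C, E all held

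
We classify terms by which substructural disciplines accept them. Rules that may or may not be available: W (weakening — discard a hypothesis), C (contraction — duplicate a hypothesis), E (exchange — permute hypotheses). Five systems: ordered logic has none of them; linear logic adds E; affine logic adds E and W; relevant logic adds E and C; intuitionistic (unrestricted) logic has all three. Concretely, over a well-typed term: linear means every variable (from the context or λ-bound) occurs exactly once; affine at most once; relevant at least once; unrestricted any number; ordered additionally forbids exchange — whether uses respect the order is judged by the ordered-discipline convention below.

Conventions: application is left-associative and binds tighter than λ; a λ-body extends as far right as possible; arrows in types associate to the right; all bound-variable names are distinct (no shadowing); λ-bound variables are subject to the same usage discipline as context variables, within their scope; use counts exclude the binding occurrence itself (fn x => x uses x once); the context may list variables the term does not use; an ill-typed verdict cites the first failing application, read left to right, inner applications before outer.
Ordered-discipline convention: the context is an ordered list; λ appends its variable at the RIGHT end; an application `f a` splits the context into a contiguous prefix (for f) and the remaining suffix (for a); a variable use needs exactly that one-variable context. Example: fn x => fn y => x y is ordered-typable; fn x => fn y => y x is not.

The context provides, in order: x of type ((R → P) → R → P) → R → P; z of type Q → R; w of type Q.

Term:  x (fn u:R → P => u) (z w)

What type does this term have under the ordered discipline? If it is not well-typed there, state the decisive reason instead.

term : P
counts: x ×1, z ×1, w ×1, u [bound] ×1
left-to-right use order: x, u, z, w
typing: well-typed at P
summary: ordered ✓ | linear ✓ | affine ✓ | relevant ✓ | unrestricted ✓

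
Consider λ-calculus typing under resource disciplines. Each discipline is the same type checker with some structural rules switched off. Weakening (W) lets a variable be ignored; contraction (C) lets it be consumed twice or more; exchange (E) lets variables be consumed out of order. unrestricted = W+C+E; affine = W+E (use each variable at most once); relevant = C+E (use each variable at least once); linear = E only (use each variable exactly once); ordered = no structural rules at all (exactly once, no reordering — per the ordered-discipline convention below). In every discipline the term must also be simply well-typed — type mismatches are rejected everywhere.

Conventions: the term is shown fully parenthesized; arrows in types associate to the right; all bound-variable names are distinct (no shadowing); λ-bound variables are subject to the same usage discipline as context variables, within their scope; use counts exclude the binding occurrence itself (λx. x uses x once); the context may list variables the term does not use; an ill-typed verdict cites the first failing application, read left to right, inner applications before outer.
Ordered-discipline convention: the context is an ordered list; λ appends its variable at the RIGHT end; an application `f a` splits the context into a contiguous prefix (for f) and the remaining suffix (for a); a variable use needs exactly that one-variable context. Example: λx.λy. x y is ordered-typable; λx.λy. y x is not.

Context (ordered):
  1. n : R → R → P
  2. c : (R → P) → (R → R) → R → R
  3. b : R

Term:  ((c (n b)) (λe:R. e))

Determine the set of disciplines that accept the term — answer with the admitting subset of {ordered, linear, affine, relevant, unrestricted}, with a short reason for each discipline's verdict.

admitting disciplines: linear, affine, relevant, unrestricted
variable uses: n=1; c=1; b=1; e (bound)=1
use order (left to right): c, n, b, e
typing: well-typed at R → R
ordered ✗ (needs exchange: uses follow c, n, b, e)
linear ✓ (n, c, b, e: one use apiece)
affine ✓ (at most one use each (n, c, b, e))
relevant ✓ (n, c, b, e: all used, weakening unneeded)
unrestricted ✓ (type-checks (R → R) and nothing is barred)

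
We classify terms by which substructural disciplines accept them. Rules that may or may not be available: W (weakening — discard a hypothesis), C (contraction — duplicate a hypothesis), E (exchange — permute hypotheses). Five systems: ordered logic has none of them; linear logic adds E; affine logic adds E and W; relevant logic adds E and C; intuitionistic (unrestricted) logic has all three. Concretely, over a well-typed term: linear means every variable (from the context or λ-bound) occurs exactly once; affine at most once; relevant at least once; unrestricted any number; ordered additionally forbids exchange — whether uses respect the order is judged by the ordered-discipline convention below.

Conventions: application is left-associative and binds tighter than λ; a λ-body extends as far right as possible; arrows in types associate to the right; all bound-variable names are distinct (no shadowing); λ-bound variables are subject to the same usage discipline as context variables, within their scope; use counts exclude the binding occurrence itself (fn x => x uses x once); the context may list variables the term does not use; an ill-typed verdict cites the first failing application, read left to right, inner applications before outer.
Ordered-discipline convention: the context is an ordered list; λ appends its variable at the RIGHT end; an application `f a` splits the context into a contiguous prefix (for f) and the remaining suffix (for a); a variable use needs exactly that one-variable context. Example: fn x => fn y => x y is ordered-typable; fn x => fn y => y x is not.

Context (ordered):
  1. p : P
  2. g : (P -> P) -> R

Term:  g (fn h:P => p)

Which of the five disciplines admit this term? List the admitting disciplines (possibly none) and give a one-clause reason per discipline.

admitting disciplines: affine, unrestricted
counts: p: 1, g: 1, h (bound): 0
uses in reading order: g, p
typing: the term checks, with type R
ordered: ✗ — unused: h — weakening required
linear: ✗ — unused: h — weakening required
affine: ✓ — none of p, g, h used more than once
relevant: ✗ — unused: h — weakening required
unrestricted: ✓ — typability at R is all that's needed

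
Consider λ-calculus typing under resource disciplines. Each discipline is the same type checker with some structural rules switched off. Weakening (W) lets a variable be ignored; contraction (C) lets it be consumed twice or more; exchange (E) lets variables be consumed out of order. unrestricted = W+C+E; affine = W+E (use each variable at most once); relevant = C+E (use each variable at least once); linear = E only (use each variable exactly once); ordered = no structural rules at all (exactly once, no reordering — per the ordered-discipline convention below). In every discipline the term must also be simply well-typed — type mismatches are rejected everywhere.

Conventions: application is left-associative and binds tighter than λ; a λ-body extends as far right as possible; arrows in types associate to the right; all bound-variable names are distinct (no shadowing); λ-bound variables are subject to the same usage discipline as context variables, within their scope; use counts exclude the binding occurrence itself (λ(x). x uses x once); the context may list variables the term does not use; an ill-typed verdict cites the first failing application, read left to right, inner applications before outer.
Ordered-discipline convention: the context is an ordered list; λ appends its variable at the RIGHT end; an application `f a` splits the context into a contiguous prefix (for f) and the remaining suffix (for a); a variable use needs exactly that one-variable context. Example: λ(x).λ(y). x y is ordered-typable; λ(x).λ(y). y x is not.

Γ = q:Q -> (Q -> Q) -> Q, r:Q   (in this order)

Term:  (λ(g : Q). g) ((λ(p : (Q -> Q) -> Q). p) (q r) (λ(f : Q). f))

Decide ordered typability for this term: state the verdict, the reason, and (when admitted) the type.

yes — single-use (q, r, g, p, f), ordered derivation ok; term : Q
counts: q: 1, r: 1, g (λ-bound): 1, p (λ-bound): 1, f (λ-bound): 1
uses in reading order: g, p, q, r, f
typing: well-typed — term : Q
summary: ordered ✓ · linear ✓ · affine ✓ · relevant ✓ · unrestricted ✓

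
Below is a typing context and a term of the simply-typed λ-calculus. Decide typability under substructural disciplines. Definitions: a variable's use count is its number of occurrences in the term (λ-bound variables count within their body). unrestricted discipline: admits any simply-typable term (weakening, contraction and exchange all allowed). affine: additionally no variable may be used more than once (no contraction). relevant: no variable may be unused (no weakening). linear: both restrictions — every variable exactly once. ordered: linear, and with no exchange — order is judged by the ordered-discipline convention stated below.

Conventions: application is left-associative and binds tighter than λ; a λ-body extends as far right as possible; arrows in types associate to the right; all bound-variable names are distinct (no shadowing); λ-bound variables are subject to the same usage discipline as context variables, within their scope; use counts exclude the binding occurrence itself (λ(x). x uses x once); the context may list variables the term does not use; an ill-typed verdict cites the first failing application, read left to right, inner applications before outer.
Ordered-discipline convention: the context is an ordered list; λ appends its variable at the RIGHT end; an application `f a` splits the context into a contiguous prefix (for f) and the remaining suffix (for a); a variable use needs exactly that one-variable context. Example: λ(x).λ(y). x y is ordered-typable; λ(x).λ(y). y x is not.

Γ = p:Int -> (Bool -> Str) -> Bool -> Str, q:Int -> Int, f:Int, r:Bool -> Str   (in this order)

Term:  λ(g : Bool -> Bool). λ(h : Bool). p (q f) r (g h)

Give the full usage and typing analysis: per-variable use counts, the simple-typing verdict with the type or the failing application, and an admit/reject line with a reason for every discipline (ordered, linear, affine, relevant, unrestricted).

usage: p=1; q=1; f=1; r=1; g (bound)=1; h (bound)=1
left-to-right use order: p, q, f, r, g, h
typing: ✓ — (Bool -> Bool) -> Bool -> Str
ordered: ✓, one use each (p, q, f, r, g, h); ordered split holds
linear: ✓, p, q, f, r, g, h: one use apiece
affine: ✓, no duplicate uses among p, q, f, r, g, h
relevant: ✓, p, q, f, r, g, h: all used, weakening unneeded
unrestricted: ✓, type-checks ((Bool -> Bool) -> Bool -> Str) and nothing is barred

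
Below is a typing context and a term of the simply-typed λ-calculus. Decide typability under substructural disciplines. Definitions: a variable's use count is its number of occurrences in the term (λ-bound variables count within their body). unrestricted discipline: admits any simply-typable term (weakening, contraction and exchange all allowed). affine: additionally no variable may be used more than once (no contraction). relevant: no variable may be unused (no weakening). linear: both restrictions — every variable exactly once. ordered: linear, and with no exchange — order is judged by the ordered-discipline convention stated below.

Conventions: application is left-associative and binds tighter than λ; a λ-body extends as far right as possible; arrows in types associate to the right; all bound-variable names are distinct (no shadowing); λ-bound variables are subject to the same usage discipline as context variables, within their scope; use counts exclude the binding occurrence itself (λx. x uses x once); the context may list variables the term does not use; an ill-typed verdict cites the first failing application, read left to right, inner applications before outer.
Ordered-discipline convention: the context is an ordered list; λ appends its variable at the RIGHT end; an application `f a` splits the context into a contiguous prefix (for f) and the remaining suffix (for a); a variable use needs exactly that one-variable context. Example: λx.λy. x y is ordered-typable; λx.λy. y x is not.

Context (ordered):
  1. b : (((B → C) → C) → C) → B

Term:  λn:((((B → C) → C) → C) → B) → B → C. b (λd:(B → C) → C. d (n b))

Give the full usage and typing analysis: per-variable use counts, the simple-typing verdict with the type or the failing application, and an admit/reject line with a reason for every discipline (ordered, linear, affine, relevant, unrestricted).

usage: b: 2×, n (λ-bound): 1×, d (λ-bound): 1×
use order (left to right): b, d, n, b
typing: the term checks, with type (((((B → C) → C) → C) → B) → B → C) → B
ordered: ✗, repeated use of b ×2
linear: ✗, repeated use of b ×2
affine: ✗, repeated use of b ×2
relevant: ✓, none of b, n, d goes unused
unrestricted: ✓, well-typed at (((((B → C) → C) → C) → B) → B → C) → B; no restrictions here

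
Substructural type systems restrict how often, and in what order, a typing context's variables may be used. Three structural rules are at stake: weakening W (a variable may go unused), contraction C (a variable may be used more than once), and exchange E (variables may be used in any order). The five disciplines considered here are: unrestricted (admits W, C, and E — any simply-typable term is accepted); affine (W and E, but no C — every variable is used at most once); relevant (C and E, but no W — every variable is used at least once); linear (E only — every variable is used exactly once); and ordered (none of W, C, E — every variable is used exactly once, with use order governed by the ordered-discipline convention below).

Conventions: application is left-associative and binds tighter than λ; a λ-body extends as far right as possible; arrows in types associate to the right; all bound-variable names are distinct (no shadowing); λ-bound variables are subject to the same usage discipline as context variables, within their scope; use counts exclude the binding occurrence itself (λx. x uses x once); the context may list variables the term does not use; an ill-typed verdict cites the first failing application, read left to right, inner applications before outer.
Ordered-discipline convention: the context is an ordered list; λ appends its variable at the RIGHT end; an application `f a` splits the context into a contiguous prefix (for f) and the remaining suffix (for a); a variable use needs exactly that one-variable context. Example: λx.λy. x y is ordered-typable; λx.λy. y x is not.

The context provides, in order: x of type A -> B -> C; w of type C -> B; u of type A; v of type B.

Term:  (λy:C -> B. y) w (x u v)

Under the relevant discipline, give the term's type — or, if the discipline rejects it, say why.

term : B
counts: x: 1; w: 1; u: 1; v: 1; y [bound]: 1
order of uses: y, w, x, u, v
typing: well-typed — term : B
per-discipline verdicts: ordered ✗; linear ✓; affine ✓; relevant ✓; unrestricted ✓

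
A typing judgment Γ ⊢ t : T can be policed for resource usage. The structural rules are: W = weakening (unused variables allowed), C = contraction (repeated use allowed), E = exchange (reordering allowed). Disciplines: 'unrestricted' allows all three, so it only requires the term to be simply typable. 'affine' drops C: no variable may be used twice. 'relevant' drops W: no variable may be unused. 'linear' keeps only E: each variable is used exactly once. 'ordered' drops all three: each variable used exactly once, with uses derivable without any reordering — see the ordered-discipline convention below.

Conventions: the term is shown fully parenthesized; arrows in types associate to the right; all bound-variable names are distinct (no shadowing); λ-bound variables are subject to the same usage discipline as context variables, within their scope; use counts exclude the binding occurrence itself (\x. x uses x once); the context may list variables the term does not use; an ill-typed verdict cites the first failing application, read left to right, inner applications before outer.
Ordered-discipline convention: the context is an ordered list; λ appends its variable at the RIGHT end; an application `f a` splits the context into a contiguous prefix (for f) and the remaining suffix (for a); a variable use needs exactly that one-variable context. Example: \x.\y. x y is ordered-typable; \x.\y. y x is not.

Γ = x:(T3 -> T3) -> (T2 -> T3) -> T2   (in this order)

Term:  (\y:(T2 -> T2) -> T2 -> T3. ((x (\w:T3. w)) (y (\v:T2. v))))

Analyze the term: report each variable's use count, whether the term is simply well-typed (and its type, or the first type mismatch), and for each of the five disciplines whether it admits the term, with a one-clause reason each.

usage: x ×1, y (λ-bound) ×1, w (λ-bound) ×1, v (λ-bound) ×1
order of uses: x, w, y, v
typing: well-typed at ((T2 -> T2) -> T2 -> T3) -> T2
ordered: ✓ — x, y, w, v once each; derivable with no W/C/E
linear: ✓ — x, y, w, v: one use apiece
affine: ✓ — no duplicate uses among x, y, w, v
relevant: ✓ — x, y, w, v: all used, weakening unneeded
unrestricted: ✓ — typability at ((T2 -> T2) -> T2 -> T3) -> T2 is all that's needed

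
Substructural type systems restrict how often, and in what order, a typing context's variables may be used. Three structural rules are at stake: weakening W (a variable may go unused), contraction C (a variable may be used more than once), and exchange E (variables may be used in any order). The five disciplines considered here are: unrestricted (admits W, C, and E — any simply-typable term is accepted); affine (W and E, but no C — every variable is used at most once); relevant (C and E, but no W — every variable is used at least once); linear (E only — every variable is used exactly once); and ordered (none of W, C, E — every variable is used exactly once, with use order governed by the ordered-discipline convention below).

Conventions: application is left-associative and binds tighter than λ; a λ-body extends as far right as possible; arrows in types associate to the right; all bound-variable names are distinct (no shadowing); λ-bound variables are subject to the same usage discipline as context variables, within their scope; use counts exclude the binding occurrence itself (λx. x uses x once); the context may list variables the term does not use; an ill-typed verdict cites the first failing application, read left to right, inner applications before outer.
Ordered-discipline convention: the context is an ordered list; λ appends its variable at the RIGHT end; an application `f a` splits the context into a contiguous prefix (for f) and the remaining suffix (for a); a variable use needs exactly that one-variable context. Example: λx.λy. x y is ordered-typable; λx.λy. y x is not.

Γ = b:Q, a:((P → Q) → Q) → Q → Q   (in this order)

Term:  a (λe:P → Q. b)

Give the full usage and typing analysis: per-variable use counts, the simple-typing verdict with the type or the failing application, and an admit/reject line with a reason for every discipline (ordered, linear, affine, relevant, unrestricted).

counts: b=1; a=1; e (λ-bound)=0
left-to-right use order: a, b
typing: the term checks, with type Q → Q
ordered: ✗, unused: e — weakening required
linear: ✗, unused: e — weakening required
affine: ✓, none of b, a, e used more than once
relevant: ✗, unused: e — weakening required
unrestricted: ✓, well-typed at Q → Q; no restrictions here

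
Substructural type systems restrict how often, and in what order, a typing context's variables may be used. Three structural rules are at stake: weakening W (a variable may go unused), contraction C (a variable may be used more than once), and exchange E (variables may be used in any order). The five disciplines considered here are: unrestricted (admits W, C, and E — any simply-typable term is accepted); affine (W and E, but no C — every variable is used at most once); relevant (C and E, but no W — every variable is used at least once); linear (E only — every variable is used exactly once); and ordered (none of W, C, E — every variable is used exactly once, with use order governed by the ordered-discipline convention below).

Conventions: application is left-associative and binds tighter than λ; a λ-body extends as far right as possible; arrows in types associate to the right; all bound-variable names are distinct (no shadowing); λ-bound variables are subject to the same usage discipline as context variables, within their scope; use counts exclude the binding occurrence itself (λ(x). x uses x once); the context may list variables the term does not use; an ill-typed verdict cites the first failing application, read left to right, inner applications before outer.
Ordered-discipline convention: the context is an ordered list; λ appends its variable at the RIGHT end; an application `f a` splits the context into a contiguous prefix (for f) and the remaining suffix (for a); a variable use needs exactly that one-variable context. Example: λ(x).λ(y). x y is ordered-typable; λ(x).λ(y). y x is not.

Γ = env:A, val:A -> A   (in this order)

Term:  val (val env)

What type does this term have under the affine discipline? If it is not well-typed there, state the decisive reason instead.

not well-typed under affine — val ×2 used more than once (contraction)
usage: env: 1, val: 2
uses in reading order: val, val, env
typing: ✓ — A
across the five disciplines: ordered ✗ | linear ✗ | affine ✗ | relevant ✓ | unrestricted ✓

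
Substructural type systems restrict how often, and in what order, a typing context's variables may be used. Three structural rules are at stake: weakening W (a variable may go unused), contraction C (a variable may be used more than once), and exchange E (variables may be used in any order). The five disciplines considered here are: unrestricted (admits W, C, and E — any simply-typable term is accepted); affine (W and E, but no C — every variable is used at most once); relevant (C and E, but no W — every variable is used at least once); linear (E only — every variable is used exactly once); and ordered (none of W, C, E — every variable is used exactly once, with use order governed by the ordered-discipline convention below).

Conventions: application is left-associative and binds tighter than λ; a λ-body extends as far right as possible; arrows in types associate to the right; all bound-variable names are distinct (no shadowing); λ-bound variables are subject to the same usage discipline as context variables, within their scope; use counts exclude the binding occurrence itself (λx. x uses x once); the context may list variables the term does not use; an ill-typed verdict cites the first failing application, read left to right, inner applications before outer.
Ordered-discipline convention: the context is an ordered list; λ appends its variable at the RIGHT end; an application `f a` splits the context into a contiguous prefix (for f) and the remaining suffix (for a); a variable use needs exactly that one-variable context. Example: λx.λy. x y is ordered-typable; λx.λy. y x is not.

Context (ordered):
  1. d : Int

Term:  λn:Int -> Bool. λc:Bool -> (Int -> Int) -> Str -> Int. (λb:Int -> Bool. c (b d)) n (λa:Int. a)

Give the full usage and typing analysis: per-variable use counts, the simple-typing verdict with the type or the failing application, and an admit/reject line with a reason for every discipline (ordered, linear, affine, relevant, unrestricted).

usage: d: 1; n (bound): 1; c (bound): 1; b (bound): 1; a (bound): 1
uses in reading order: c, b, d, n, a
typing: well-typed — term : (Int -> Bool) -> (Bool -> (Int -> Int) -> Str -> Int) -> Str -> Int
ordered ✗ (no ordered split (uses run c, b, d, n, a))
linear ✓ (exactly-once usage across d, n, c, b, a)
affine ✓ (no duplicate uses among d, n, c, b, a)
relevant ✓ (every one of d, n, c, b, a appears)
unrestricted ✓ (type-checks ((Int -> Bool) -> (Bool -> (Int -> Int) -> Str -> Int) -> Str -> Int) and nothing is barred)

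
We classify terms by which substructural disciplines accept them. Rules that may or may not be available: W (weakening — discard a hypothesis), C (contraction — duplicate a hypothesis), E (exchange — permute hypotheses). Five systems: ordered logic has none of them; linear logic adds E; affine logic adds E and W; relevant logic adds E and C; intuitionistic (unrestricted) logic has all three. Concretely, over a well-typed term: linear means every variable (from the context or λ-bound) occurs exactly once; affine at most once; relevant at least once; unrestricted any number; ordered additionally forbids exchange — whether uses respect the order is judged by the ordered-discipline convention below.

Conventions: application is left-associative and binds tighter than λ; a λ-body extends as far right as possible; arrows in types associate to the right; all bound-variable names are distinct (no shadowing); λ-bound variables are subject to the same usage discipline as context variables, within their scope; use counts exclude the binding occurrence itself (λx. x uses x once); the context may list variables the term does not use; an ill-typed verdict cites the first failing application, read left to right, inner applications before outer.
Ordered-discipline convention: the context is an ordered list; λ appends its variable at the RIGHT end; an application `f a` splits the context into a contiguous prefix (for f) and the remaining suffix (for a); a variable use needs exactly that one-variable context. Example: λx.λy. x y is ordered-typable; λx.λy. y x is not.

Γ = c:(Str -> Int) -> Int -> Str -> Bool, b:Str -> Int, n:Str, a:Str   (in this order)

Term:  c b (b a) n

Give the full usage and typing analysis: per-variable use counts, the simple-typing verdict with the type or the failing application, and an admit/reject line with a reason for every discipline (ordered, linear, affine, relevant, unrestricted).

usage: c: 1×, b: 2×, n: 1×, a: 1×
left-to-right use order: c, b, b, a, n
typing: ✓ — Bool
ordered: ✗, needs contraction — b ×2
linear: ✗, needs contraction — b ×2
affine: ✗, needs contraction — b ×2
relevant: ✓, c, b, n, a: all used, weakening unneeded
unrestricted: ✓, well-typed at Bool; no restrictions here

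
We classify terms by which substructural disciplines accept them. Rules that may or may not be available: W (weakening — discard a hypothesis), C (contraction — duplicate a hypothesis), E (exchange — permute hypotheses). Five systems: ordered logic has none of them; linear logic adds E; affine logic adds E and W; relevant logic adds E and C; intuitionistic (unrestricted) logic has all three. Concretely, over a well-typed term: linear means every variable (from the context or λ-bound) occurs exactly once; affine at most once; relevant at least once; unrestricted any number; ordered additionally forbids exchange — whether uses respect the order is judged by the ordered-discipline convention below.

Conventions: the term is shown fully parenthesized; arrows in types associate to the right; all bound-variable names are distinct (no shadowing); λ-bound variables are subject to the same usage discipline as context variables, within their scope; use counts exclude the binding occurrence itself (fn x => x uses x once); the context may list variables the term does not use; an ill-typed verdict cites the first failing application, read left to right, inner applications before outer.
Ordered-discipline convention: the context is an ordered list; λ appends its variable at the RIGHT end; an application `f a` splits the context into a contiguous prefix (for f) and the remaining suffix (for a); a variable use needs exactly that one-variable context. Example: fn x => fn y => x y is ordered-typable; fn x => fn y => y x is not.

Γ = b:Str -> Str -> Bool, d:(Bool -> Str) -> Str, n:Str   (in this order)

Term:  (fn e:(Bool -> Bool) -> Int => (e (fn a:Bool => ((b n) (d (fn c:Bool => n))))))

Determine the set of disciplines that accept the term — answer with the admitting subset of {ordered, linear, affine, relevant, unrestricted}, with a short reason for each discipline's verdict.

admitted in: unrestricted
usage: b: 1, d: 1, n: 2, e (λ-bound): 1, a (λ-bound): 0, c (λ-bound): 0
left-to-right use order: e, b, n, d, n
typing: well-typed — term : ((Bool -> Bool) -> Int) -> Int
ordered: ✗ — n ×2 used more than once (contraction); needs weakening: a, c unused
linear: ✗ — n ×2 used more than once (contraction); needs weakening: a, c unused
affine: ✗ — n ×2 used more than once (contraction)
relevant: ✗ — needs weakening: a, c unused
unrestricted: ✓ — well-typed at ((Bool -> Bool) -> Int) -> Int; no restrictions here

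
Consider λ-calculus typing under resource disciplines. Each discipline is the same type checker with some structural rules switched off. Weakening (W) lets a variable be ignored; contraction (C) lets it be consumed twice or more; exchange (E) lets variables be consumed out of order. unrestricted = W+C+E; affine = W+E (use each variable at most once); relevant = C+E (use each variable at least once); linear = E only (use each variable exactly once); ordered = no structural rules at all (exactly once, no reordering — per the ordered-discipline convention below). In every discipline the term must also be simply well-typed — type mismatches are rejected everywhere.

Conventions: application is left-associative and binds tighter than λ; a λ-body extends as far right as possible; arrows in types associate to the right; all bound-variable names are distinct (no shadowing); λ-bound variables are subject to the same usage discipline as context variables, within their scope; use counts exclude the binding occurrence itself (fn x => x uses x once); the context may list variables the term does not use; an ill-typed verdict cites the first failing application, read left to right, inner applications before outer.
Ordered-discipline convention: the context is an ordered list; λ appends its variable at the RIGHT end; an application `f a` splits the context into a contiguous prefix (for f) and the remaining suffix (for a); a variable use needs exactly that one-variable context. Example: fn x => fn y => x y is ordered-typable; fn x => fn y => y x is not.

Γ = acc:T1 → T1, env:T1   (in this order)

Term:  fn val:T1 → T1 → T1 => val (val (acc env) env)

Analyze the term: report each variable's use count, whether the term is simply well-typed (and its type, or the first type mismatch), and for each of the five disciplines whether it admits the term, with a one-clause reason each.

variable uses: acc=1, env=2, val (bound)=2
uses in reading order: val, val, acc, env, env
typing: the term checks, with type (T1 → T1 → T1) → T1 → T1
ordered ✗ (repeated use of env ×2, val ×2)
linear ✗ (repeated use of env ×2, val ×2)
affine ✗ (repeated use of env ×2, val ×2)
relevant ✓ (at least one use each (acc, env, val))
unrestricted ✓ (well-typed at (T1 → T1 → T1) → T1 → T1; no restrictions here)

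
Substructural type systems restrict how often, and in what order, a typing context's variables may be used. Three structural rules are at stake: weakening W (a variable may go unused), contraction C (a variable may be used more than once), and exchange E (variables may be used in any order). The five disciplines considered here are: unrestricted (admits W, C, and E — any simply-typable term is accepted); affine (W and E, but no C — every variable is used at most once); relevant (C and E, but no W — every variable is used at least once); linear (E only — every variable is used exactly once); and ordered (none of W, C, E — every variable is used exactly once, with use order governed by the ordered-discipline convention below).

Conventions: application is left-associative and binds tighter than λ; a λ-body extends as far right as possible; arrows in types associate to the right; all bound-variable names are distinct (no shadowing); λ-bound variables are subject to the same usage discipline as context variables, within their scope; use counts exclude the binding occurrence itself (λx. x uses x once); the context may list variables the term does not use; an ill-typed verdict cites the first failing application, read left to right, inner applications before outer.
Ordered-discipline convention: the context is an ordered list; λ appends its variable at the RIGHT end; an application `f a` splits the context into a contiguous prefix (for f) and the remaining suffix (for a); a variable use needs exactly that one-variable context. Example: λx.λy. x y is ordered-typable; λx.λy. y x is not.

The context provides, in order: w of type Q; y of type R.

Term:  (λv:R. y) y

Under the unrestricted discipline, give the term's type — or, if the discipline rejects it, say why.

term : R
usage: w: 0; y: 2; v [bound]: 0
order of uses: y, y
typing: well-typed — term : R
across the five disciplines: ordered ✗ | linear ✗ | affine ✗ | relevant ✗ | unrestricted ✓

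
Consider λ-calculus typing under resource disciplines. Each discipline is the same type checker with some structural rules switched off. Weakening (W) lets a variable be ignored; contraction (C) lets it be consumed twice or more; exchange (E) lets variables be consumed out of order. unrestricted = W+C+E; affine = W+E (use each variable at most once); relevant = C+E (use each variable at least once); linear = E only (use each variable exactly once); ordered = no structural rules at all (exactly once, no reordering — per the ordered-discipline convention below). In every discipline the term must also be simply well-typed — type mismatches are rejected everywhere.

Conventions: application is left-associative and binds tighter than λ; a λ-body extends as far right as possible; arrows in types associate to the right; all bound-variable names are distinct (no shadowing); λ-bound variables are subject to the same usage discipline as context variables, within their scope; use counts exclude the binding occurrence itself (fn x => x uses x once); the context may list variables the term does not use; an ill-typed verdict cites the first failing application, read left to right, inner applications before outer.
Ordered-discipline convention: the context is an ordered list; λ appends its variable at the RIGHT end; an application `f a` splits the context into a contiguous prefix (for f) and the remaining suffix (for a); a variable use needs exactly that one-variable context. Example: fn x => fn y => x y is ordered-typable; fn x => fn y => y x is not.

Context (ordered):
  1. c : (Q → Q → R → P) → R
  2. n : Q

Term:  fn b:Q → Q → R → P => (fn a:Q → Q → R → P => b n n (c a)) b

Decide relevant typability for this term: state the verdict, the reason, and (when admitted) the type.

yes — every one of c, n, b, a appears; term : (Q → Q → R → P) → P
variable uses: c ×1, n ×2, b (bound) ×2, a (bound) ×1
order of uses: b, n, n, c, a, b
typing: the term checks, with type (Q → Q → R → P) → P
all disciplines: ordered ✗, linear ✗, affine ✗, relevant ✓, unrestricted ✓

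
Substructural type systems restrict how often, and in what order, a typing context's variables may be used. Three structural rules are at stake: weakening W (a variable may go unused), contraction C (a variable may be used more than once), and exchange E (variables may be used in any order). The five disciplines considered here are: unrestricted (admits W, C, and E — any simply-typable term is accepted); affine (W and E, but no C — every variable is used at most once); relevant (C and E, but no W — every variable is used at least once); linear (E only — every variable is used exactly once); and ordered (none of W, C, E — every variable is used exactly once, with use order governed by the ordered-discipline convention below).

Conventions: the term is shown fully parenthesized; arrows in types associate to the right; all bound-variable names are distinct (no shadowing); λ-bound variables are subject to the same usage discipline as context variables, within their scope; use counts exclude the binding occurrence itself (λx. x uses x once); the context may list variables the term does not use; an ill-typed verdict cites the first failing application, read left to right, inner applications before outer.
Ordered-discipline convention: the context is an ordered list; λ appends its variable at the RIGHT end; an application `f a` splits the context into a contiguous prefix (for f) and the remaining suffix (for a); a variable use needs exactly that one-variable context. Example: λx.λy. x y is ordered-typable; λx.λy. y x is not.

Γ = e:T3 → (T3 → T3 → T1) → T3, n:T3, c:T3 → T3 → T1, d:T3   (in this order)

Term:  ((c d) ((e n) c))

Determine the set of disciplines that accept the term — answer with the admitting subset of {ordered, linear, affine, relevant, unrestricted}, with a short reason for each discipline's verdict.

accepted by: relevant, unrestricted
counts: e: 1; n: 1; c: 2; d: 1
left-to-right use order: c, d, e, n, c
typing: ✓ — T1
ordered: ✗, needs contraction — c ×2
linear: ✗, needs contraction — c ×2
affine: ✗, needs contraction — c ×2
relevant: ✓, none of e, n, c, d goes unused
unrestricted: ✓, well-typed at T1; no restrictions here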